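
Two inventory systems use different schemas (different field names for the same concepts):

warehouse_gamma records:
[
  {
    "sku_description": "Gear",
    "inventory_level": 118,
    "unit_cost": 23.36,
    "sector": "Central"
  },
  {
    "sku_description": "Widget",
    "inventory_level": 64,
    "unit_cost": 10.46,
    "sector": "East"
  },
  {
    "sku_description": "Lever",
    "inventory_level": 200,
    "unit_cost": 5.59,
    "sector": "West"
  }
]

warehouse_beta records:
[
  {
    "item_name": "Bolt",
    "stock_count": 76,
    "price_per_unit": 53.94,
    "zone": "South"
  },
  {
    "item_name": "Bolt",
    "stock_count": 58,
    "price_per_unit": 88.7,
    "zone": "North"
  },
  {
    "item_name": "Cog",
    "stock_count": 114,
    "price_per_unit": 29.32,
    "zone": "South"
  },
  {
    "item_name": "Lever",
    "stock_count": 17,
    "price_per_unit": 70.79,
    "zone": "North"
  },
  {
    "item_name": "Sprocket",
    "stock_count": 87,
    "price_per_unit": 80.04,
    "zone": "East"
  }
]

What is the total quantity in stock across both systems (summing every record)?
734

To reconcile these schemas, identify the field holding the quantity in stock in each system:
1. In warehouse_gamma it is "inventory_level"
2. In warehouse_beta it is "stock_count"

From warehouse_gamma: 118 + 64 + 200 = 382
From warehouse_beta: 76 + 58 + 114 + 17 + 87 = 352

Total: 382 + 352 = 734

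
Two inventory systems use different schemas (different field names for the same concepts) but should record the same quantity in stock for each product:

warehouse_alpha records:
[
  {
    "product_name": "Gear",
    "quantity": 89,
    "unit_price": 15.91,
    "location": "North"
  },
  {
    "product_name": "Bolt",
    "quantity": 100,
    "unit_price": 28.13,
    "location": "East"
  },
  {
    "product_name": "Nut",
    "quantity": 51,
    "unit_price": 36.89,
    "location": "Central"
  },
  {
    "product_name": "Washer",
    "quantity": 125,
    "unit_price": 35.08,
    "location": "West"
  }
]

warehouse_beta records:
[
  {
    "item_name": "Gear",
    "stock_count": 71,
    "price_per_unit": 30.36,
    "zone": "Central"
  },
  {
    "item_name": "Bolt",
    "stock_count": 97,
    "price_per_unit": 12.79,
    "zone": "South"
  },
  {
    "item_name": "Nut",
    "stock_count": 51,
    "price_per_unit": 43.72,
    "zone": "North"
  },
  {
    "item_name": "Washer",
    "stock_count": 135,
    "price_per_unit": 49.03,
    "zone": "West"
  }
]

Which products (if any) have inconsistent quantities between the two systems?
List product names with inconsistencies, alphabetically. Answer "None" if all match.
Bolt, Gear, Washer

Schema mappings:
- "product_name" (warehouse_alpha) = "item_name" (warehouse_beta) = product name
- "quantity" (warehouse_alpha) = "stock_count" (warehouse_beta) = quantity

Comparison:
  Gear: 89 vs 71 - MISMATCH
  Bolt: 100 vs 97 - MISMATCH
  Nut: 51 vs 51 - MATCH
  Washer: 125 vs 135 - MISMATCH

Products with inconsistencies: Bolt, Gear, Washer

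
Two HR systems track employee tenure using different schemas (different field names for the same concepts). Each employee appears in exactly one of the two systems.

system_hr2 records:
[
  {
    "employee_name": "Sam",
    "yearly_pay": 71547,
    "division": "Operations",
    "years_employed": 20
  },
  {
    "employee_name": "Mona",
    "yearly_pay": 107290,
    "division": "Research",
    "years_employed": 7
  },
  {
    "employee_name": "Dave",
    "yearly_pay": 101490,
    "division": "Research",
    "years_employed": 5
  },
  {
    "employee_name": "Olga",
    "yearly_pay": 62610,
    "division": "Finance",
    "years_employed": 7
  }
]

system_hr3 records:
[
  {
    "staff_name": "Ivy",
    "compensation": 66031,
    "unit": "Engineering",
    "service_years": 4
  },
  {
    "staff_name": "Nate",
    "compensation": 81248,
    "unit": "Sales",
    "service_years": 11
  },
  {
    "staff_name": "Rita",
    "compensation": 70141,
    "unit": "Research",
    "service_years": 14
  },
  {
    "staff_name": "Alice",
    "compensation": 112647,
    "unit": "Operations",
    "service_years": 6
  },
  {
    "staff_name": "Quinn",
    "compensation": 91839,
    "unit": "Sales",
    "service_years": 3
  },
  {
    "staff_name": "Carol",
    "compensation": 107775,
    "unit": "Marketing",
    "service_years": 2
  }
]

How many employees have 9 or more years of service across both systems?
3

Reconcile schemas: "years_employed" (system_hr2) = "service_years" (system_hr3) = years of service

From system_hr2: 1 employees with >= 9 years
From system_hr3: 2 employees with >= 9 years

Total: 1 + 2 = 3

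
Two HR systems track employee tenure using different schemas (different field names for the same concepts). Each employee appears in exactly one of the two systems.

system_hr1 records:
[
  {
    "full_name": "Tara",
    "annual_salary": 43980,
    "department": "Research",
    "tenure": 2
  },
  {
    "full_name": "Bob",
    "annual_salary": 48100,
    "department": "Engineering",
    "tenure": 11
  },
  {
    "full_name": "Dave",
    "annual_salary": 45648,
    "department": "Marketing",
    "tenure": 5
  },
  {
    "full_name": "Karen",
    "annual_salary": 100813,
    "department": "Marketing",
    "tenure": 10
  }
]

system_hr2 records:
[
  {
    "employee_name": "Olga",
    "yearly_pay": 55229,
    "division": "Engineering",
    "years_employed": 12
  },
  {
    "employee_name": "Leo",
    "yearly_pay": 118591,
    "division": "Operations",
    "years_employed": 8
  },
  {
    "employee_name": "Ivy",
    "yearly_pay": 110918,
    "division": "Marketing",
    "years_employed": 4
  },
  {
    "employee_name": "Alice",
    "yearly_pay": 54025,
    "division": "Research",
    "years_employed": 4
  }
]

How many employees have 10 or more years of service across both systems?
3

Reconcile schemas: "tenure" (system_hr1) = "years_employed" (system_hr2) = years of service

From system_hr1: 2 employees with >= 10 years
From system_hr2: 1 employees with >= 10 years

Total: 2 + 1 = 3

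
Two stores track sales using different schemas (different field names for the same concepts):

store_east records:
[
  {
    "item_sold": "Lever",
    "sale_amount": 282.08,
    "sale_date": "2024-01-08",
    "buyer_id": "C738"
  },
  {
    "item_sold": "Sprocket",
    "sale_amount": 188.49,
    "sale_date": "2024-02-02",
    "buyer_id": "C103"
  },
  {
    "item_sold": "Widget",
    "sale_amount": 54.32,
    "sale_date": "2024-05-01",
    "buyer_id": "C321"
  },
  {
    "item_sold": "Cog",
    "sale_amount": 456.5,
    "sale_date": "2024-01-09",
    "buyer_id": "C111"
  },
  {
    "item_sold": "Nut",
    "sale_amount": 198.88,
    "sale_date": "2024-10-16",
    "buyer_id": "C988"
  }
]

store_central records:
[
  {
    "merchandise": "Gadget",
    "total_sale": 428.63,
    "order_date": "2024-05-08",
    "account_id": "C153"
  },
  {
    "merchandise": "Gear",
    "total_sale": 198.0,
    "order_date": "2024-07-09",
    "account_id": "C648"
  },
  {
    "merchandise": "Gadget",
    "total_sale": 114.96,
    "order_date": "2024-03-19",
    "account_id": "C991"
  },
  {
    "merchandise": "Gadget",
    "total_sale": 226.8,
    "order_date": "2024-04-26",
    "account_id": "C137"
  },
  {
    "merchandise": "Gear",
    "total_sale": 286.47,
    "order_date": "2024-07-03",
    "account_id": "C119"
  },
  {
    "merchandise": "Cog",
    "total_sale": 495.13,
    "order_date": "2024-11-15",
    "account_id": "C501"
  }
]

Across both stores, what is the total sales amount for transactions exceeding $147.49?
2760.98

Schema mapping: "sale_amount" (store_east) = "total_sale" (store_central) = sale amount

Sum of sales > $147.49 in store_east: 1125.95
Sum of sales > $147.49 in store_central: 1635.03

Total: 1125.95 + 1635.03 = 2760.98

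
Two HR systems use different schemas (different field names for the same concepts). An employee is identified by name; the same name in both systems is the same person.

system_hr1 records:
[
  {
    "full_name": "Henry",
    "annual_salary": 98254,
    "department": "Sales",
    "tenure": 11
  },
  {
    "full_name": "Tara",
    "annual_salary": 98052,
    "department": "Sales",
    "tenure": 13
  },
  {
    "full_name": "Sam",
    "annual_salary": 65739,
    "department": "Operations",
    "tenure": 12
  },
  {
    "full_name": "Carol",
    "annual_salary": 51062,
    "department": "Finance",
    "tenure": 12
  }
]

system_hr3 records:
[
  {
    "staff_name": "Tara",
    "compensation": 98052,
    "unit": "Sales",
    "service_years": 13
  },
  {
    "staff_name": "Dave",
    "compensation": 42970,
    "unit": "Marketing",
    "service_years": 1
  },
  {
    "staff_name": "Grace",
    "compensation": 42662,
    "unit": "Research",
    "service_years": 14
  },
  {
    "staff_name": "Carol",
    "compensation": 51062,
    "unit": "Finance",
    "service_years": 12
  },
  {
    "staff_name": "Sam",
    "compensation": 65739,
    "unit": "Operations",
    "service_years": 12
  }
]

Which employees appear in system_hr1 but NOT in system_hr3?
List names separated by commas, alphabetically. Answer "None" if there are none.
Henry

Schema mapping: "full_name" (system_hr1) = "staff_name" (system_hr3) = employee name

Names in system_hr1: ['Carol', 'Henry', 'Sam', 'Tara']
Names in system_hr3: ['Carol', 'Dave', 'Grace', 'Sam', 'Tara']

In system_hr1 but not system_hr3: ['Henry']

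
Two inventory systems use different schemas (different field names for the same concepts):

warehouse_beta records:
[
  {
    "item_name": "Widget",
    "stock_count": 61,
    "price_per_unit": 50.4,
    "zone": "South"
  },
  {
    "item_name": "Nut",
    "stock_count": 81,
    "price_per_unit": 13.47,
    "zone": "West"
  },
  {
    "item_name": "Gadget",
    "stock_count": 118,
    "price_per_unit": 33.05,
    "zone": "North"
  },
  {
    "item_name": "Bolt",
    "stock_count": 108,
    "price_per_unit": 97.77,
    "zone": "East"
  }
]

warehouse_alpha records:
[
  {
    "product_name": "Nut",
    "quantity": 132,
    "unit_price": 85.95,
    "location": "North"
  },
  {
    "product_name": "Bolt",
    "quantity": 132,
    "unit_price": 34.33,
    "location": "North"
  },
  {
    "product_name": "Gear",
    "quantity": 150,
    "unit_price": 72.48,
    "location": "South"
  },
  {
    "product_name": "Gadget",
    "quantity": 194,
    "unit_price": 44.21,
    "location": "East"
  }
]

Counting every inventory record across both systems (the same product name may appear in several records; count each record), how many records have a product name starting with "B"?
2

Schema mapping: "item_name" (warehouse_beta) = "product_name" (warehouse_alpha) = product name

Records with product name starting with "B" in warehouse_beta: 1
Records with product name starting with "B" in warehouse_alpha: 1

Total: 1 + 1 = 2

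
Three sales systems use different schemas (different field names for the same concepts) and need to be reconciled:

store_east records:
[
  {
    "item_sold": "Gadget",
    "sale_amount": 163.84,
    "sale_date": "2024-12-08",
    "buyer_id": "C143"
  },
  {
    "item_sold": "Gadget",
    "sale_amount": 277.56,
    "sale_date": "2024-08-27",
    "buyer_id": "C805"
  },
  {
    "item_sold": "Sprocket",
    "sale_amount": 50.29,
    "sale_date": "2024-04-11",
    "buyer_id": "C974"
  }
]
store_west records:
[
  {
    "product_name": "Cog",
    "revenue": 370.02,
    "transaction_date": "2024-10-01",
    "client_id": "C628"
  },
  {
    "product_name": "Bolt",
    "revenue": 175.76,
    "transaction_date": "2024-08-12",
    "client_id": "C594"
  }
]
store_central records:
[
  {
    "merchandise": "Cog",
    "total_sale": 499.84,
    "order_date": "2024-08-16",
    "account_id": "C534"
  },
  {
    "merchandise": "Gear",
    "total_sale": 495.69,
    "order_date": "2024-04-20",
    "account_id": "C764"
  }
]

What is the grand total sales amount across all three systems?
2033.0

Schema reconciliation - all amount fields map to sale amount:

store_east (sale_amount): 491.69
store_west (revenue): 545.78
store_central (total_sale): 995.53

Grand total: 2033.0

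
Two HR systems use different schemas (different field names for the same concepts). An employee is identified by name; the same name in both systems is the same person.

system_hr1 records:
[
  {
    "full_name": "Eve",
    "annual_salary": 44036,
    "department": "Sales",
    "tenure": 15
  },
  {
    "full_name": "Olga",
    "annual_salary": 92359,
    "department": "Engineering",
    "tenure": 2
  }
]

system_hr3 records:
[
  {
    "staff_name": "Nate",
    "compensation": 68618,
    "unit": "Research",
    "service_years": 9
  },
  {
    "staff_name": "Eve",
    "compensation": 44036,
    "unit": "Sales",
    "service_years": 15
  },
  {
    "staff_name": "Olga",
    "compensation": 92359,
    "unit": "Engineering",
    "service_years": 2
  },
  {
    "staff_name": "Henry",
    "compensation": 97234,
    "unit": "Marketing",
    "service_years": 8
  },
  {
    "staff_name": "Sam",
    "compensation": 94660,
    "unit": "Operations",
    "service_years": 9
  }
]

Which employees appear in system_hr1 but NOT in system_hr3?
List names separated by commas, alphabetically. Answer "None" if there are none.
None

Schema mapping: "full_name" (system_hr1) = "staff_name" (system_hr3) = employee name

Names in system_hr1: ['Eve', 'Olga']
Names in system_hr3: ['Eve', 'Henry', 'Nate', 'Olga', 'Sam']

In system_hr1 but not system_hr3: None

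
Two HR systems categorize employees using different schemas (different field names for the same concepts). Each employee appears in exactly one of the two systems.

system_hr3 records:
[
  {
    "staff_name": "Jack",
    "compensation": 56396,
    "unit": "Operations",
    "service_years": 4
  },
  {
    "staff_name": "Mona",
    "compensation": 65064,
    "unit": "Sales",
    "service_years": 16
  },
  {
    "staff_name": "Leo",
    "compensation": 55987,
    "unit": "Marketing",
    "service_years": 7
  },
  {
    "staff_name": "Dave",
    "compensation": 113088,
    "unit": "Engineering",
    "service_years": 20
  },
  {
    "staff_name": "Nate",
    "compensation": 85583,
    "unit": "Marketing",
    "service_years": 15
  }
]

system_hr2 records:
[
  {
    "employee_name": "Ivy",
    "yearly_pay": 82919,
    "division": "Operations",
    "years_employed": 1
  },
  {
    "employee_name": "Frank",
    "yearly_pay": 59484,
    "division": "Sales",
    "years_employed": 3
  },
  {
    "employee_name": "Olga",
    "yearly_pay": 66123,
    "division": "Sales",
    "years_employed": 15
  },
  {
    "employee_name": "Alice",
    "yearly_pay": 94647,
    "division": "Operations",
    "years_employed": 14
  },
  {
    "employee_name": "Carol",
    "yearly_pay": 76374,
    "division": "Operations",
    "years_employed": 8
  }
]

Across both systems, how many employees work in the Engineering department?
1

Schema mapping: "unit" (system_hr3) = "division" (system_hr2) = department

Engineering employees in system_hr3: 1
Engineering employees in system_hr2: 0

Total in Engineering: 1 + 0 = 1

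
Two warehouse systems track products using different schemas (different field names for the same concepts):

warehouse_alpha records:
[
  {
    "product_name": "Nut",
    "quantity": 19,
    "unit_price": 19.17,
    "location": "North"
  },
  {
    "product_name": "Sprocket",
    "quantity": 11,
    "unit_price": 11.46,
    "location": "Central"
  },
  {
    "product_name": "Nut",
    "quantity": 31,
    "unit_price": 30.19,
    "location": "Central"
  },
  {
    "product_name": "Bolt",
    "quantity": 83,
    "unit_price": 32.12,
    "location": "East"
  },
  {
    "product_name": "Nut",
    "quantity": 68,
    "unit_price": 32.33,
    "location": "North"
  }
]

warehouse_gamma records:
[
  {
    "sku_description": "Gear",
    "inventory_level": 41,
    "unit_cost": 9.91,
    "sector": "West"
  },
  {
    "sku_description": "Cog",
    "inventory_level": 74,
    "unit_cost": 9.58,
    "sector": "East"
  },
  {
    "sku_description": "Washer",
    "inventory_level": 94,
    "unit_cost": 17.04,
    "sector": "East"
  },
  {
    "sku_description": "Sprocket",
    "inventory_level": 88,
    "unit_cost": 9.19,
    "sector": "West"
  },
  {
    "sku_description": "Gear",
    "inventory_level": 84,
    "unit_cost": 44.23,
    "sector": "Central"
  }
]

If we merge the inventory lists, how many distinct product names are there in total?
6

Schema mapping: "product_name" (warehouse_alpha) = "sku_description" (warehouse_gamma) = product name

Products in warehouse_alpha: ['Bolt', 'Nut', 'Sprocket']
Products in warehouse_gamma: ['Cog', 'Gear', 'Sprocket', 'Washer']

Union (unique products): ['Bolt', 'Cog', 'Gear', 'Nut', 'Sprocket', 'Washer']
Count: 6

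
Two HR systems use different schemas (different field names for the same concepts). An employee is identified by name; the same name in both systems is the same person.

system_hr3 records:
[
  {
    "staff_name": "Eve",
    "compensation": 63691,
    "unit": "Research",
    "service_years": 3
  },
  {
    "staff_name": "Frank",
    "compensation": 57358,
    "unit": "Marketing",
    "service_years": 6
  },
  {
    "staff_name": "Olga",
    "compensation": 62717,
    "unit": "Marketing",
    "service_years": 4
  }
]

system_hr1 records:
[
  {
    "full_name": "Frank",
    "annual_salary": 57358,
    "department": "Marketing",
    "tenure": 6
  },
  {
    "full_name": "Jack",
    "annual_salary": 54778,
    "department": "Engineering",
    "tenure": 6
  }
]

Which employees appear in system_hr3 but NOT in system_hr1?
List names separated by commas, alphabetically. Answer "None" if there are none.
Eve, Olga

Schema mapping: "staff_name" (system_hr3) = "full_name" (system_hr1) = employee name

Names in system_hr3: ['Eve', 'Frank', 'Olga']
Names in system_hr1: ['Frank', 'Jack']

In system_hr3 but not system_hr1: ['Eve', 'Olga']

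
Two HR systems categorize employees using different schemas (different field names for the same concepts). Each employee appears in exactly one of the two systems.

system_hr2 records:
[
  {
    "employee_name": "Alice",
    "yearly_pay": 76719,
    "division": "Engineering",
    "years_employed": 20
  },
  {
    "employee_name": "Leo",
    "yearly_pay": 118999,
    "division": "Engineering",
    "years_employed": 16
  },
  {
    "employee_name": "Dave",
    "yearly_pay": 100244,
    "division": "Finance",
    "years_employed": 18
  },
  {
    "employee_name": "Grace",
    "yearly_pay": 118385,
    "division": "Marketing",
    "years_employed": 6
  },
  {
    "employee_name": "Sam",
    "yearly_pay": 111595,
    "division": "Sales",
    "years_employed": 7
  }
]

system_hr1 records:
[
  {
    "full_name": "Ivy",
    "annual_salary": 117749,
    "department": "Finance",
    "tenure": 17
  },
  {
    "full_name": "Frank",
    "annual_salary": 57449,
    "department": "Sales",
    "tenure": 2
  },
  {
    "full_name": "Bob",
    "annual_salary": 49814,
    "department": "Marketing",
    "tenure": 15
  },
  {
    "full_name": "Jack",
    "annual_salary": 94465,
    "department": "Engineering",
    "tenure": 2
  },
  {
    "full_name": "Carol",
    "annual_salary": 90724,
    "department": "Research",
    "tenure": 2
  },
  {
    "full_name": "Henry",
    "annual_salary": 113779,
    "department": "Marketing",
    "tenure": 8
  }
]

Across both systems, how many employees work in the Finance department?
2

Schema mapping: "division" (system_hr2) = "department" (system_hr1) = department

Finance employees in system_hr2: 1
Finance employees in system_hr1: 1

Total in Finance: 1 + 1 = 2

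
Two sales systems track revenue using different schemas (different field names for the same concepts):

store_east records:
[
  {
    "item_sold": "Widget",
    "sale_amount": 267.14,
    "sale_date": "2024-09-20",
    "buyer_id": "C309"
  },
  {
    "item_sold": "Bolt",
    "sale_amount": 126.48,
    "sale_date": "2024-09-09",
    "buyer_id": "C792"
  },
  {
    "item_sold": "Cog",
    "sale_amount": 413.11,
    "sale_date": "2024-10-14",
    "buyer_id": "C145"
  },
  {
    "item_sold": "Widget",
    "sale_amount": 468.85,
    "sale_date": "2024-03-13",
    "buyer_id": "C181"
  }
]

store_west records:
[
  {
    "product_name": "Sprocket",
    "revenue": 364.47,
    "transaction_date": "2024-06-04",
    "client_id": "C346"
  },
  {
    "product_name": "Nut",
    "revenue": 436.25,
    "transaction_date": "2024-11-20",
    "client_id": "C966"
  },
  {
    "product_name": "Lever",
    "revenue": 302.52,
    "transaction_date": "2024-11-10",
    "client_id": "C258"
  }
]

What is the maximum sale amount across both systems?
468.85

Reconcile: "sale_amount" (store_east) = "revenue" (store_west) = sale amount

Maximum in store_east: 468.85
Maximum in store_west: 436.25

Overall maximum: max(468.85, 436.25) = 468.85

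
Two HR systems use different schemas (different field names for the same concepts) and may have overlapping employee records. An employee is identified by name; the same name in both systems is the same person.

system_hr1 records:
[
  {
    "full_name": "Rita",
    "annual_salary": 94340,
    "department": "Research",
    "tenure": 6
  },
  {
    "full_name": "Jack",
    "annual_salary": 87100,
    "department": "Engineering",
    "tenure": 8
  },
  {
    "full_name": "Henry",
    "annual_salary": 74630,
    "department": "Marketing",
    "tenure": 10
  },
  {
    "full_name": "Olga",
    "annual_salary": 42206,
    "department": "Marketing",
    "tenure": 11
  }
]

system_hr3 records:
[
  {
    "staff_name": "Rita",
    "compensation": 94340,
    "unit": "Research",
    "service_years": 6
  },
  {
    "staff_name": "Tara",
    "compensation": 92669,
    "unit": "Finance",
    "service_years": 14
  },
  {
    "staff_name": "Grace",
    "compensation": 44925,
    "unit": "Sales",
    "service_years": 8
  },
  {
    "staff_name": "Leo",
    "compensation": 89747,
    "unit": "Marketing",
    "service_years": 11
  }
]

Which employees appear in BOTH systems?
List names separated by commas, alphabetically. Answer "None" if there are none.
Rita

Schema mapping: "full_name" (system_hr1) = "staff_name" (system_hr3) = employee name

Names in system_hr1: ['Henry', 'Jack', 'Olga', 'Rita']
Names in system_hr3: ['Grace', 'Leo', 'Rita', 'Tara']

Intersection: ['Rita']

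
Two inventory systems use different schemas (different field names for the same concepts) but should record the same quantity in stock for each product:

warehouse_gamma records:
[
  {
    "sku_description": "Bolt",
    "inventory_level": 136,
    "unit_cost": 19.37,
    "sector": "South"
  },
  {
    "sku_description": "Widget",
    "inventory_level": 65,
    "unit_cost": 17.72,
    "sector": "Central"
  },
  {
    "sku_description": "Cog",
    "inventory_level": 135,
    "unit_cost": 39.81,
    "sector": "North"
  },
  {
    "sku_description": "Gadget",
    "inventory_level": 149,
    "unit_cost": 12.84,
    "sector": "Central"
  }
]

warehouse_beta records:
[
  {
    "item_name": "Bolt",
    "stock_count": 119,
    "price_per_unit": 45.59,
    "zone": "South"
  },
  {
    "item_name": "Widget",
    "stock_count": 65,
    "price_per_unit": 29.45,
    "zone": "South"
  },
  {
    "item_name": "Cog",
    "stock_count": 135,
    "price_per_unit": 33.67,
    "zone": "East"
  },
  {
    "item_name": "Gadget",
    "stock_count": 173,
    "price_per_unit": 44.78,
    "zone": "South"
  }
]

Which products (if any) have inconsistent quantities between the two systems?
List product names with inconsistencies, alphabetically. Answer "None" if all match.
Bolt, Gadget

Schema mappings:
- "sku_description" (warehouse_gamma) = "item_name" (warehouse_beta) = product name
- "inventory_level" (warehouse_gamma) = "stock_count" (warehouse_beta) = quantity

Comparison:
  Bolt: 136 vs 119 - MISMATCH
  Widget: 65 vs 65 - MATCH
  Cog: 135 vs 135 - MATCH
  Gadget: 149 vs 173 - MISMATCH

Products with inconsistencies: Bolt, Gadget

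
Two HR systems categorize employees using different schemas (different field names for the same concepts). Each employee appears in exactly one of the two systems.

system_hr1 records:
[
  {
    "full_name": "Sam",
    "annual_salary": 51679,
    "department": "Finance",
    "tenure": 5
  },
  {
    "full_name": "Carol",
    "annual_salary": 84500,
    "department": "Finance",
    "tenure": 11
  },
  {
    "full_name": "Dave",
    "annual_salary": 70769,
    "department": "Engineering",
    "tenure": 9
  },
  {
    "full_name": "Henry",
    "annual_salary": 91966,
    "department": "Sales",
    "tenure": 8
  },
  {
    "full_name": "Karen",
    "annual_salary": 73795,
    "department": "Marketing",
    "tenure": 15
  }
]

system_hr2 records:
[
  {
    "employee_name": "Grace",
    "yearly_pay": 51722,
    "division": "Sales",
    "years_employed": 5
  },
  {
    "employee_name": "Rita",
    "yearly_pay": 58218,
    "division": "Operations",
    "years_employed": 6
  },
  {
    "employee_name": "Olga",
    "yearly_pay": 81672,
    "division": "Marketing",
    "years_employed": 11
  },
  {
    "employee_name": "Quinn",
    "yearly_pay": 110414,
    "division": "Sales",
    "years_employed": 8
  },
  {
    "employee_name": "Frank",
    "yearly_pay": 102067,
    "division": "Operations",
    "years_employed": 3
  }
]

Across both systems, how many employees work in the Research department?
0

Schema mapping: "department" (system_hr1) = "division" (system_hr2) = department

Research employees in system_hr1: 0
Research employees in system_hr2: 0

Total in Research: 0 + 0 = 0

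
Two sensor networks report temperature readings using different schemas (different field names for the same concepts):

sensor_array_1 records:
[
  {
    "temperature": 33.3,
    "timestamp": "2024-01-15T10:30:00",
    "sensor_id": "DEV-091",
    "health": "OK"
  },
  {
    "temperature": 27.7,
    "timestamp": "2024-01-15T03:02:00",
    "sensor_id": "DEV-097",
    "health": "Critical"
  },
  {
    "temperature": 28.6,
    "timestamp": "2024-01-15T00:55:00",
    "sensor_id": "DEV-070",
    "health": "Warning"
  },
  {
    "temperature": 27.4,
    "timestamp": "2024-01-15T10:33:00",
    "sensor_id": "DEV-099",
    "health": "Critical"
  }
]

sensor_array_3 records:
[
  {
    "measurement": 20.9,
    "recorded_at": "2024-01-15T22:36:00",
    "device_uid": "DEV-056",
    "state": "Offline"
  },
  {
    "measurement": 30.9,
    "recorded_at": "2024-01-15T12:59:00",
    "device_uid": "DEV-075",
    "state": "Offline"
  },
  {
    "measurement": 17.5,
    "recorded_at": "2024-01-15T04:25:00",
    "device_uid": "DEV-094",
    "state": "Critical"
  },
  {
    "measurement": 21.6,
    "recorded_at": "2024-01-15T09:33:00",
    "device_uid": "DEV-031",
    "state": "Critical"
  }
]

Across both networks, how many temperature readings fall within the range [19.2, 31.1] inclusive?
6

Schema mapping: "temperature" (sensor_array_1) = "measurement" (sensor_array_3) = temperature

Readings in [19.2, 31.1] from sensor_array_1: 3
Readings in [19.2, 31.1] from sensor_array_3: 3

Total count: 3 + 3 = 6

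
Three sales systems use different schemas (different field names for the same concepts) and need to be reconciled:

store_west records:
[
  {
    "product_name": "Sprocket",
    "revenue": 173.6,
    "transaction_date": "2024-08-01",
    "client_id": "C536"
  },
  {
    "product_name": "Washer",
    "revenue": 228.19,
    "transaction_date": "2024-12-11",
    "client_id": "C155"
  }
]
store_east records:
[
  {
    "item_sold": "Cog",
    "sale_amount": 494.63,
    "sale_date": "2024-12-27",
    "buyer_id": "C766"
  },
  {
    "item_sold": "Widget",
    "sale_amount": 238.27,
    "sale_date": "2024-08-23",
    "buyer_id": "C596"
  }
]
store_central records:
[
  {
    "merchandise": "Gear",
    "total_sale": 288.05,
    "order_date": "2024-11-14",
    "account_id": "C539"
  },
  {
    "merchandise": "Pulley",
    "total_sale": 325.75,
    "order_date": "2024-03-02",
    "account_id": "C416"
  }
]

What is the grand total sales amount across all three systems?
1748.49

Schema reconciliation - all amount fields map to sale amount:

store_west (revenue): 401.79
store_east (sale_amount): 732.9
store_central (total_sale): 613.8

Grand total: 1748.49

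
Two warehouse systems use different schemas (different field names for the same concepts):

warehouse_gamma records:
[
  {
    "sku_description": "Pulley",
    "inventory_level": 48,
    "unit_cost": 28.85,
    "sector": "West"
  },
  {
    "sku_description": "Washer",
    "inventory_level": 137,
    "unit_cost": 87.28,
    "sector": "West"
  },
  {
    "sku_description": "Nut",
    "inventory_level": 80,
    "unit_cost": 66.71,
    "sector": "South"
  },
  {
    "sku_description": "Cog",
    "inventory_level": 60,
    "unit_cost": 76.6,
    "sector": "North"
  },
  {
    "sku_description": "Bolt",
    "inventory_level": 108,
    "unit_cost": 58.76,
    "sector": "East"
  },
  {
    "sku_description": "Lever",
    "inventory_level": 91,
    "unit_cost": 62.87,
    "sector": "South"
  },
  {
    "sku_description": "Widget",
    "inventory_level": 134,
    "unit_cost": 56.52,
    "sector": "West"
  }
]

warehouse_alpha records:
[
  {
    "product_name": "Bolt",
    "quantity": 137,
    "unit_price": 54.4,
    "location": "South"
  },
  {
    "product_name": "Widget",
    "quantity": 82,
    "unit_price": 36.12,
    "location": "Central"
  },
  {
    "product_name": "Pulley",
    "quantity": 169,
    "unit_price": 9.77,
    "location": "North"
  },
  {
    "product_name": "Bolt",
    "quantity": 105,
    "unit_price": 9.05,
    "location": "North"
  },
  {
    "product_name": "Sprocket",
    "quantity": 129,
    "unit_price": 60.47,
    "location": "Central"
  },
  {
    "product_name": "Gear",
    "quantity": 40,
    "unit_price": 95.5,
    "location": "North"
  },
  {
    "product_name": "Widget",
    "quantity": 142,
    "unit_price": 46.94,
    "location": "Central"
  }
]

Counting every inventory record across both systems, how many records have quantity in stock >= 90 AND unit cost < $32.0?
2

Schema mappings:
- "inventory_level" (warehouse_gamma) = "quantity" (warehouse_alpha) = quantity
- "unit_cost" (warehouse_gamma) = "unit_price" (warehouse_alpha) = unit cost

Records meeting both conditions in warehouse_gamma: 0
Records meeting both conditions in warehouse_alpha: 2

Total: 0 + 2 = 2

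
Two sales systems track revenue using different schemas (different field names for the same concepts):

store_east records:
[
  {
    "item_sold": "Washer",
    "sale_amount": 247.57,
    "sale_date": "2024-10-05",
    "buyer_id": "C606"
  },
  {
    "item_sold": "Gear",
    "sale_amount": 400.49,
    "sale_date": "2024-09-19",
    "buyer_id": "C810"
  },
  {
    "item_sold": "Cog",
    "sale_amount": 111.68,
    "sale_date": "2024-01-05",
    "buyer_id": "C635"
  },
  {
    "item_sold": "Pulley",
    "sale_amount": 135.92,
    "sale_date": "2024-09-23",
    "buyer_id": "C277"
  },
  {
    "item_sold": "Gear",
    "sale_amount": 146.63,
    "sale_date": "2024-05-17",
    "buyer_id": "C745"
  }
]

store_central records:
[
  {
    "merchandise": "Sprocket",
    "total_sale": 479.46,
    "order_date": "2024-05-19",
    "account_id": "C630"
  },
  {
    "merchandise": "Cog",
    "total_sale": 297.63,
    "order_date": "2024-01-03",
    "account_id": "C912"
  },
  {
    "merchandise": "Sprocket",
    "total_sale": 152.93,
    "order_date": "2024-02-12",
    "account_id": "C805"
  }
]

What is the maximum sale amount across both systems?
479.46

Reconcile: "sale_amount" (store_east) = "total_sale" (store_central) = sale amount

Maximum in store_east: 400.49
Maximum in store_central: 479.46

Overall maximum: max(400.49, 479.46) = 479.46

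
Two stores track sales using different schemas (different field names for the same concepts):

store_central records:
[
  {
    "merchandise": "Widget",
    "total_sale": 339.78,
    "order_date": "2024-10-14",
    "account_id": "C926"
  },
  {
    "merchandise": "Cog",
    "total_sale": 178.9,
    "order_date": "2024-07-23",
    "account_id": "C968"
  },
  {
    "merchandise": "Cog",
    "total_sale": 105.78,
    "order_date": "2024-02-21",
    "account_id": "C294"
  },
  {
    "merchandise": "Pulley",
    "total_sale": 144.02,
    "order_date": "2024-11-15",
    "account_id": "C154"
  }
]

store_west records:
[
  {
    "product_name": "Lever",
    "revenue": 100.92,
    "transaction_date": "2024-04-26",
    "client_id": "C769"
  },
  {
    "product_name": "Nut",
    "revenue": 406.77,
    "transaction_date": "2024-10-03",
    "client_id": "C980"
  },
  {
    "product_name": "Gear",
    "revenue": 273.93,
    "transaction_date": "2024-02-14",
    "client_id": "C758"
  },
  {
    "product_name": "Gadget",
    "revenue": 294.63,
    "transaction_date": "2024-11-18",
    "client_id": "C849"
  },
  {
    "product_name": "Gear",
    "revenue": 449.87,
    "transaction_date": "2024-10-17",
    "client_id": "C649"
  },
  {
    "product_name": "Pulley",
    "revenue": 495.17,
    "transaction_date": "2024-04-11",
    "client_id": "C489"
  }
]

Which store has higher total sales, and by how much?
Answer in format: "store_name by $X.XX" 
store_west by $1252.81

Schema mapping: "total_sale" (store_central) = "revenue" (store_west) = sale amount

Total for store_central: 768.48
Total for store_west: 2021.29

Difference: |768.48 - 2021.29| = 1252.81
store_west has higher sales by $1252.81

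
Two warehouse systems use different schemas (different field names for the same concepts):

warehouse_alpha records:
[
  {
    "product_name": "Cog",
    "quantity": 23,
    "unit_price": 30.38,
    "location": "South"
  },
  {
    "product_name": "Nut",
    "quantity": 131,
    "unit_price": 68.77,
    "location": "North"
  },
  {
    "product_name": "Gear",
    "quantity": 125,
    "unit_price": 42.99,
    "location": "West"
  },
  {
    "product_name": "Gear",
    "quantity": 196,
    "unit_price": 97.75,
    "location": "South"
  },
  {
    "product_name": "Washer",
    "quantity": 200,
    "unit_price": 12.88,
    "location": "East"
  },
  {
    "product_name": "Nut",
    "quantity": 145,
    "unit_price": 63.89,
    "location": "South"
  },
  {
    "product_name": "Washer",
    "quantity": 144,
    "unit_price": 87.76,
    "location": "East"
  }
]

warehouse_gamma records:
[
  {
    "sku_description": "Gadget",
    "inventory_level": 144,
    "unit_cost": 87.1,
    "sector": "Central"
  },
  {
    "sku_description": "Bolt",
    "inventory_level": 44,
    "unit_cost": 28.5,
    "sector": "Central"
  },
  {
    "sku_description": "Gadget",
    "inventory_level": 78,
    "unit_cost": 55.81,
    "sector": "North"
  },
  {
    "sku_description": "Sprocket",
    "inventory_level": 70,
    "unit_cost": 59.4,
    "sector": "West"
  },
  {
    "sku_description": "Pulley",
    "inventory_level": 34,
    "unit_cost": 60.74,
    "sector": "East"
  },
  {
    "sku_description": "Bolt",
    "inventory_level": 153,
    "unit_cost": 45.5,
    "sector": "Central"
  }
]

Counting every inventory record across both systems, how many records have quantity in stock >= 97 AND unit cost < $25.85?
1

Schema mappings:
- "quantity" (warehouse_alpha) = "inventory_level" (warehouse_gamma) = quantity
- "unit_price" (warehouse_alpha) = "unit_cost" (warehouse_gamma) = unit cost

Records meeting both conditions in warehouse_alpha: 1
Records meeting both conditions in warehouse_gamma: 0

Total: 1 + 0 = 1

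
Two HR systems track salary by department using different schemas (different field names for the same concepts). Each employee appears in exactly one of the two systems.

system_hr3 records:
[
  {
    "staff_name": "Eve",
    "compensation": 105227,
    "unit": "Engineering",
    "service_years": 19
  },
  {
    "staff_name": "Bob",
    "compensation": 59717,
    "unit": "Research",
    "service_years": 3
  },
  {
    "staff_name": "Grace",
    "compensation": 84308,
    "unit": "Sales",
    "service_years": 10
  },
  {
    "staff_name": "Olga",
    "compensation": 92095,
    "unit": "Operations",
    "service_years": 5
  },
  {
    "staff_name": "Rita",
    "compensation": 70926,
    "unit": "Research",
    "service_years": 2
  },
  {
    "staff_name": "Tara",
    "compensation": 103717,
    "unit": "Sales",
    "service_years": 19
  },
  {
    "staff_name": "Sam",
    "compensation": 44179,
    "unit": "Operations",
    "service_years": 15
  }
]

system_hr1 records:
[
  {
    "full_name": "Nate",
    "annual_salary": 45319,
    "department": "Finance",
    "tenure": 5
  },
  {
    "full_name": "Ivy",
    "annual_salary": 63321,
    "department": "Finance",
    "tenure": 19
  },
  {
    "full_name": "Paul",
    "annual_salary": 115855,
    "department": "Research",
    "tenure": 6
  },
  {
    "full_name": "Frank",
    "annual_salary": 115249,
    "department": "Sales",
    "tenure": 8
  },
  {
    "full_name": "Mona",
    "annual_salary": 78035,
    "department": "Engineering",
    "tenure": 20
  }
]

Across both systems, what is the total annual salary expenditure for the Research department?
246498

Schema mappings:
- "unit" (system_hr3) = "department" (system_hr1) = department
- "compensation" (system_hr3) = "annual_salary" (system_hr1) = salary

Research salaries from system_hr3: 130643
Research salaries from system_hr1: 115855

Total: 130643 + 115855 = 246498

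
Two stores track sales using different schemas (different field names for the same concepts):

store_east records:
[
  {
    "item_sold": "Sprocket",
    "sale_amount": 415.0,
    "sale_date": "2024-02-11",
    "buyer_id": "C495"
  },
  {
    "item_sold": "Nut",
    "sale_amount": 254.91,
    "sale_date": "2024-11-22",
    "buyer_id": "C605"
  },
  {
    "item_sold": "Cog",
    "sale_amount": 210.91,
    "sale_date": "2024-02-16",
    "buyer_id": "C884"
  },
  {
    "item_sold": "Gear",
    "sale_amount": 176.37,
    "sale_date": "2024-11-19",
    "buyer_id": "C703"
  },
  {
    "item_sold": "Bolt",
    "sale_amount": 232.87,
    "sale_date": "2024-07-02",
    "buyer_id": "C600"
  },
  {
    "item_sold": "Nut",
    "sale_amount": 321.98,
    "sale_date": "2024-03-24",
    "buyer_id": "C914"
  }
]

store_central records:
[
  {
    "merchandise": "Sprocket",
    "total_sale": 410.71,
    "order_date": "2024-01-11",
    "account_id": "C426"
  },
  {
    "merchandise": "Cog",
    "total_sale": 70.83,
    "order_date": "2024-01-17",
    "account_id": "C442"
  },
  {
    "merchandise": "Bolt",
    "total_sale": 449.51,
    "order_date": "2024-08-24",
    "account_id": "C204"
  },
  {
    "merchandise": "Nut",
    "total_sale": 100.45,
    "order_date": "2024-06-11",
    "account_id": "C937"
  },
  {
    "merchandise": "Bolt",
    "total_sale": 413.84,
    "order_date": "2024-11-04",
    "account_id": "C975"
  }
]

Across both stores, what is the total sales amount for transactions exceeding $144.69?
2886.1

Schema mapping: "sale_amount" (store_east) = "total_sale" (store_central) = sale amount

Sum of sales > $144.69 in store_east: 1612.04
Sum of sales > $144.69 in store_central: 1274.06

Total: 1612.04 + 1274.06 = 2886.1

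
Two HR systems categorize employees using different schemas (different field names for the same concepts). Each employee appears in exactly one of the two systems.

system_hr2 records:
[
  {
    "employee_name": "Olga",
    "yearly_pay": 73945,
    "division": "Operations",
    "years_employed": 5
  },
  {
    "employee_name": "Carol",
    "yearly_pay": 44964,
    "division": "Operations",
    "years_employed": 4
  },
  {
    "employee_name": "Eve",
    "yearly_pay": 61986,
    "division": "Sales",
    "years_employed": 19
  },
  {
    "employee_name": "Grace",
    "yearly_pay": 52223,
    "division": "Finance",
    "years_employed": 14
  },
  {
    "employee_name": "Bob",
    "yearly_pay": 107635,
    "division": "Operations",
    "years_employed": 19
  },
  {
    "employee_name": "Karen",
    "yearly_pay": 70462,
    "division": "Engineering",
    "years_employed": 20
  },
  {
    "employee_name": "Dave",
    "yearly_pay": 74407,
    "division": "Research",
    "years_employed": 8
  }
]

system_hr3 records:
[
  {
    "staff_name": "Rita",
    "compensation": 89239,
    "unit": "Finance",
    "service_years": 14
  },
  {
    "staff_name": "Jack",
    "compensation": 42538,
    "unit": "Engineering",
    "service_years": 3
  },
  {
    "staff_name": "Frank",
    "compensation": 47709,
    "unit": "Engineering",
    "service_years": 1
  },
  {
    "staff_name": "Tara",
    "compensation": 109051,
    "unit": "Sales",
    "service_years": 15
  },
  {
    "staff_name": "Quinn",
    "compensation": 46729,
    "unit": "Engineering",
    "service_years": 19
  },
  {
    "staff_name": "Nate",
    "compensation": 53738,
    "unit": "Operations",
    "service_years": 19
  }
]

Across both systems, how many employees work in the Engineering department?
4

Schema mapping: "division" (system_hr2) = "unit" (system_hr3) = department

Engineering employees in system_hr2: 1
Engineering employees in system_hr3: 3

Total in Engineering: 1 + 3 = 4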